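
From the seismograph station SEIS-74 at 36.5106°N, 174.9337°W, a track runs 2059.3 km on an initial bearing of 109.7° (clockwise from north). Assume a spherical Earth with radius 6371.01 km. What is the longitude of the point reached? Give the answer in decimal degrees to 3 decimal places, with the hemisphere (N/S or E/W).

155.028°W

δ = d/R = 2059.3/6371.01 = 0.323230 rad
φ₂ = arcsin(sin φ₁ cos δ + cos φ₁ sin δ cos θ)
   = arcsin(0.59497·0.94821 + 0.80375·0.31763·-0.33710) = 28.56151°
λ₂ = λ₁ + atan2(sin θ sin δ cos φ₁, cos δ − sin φ₁ sin φ₂) = -155.02793°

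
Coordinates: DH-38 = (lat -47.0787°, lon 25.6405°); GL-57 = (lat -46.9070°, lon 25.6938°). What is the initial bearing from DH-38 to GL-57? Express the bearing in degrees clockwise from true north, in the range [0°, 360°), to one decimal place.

12.0°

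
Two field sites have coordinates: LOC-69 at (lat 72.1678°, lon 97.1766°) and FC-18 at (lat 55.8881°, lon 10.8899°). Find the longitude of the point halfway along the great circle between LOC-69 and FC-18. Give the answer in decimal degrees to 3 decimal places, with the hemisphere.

Bx = cos φ₂ cos Δλ = 0.036320,  By = cos φ₂ sin Δλ = -0.559634
φₘ = atan2(sin φ₁ + sin φ₂, √((cos φ₁ + Bx)² + By²)) = 69.76394°
λₘ = λ₁ + atan2(By, cos φ₁ + Bx) = 38.64732°

38.647°E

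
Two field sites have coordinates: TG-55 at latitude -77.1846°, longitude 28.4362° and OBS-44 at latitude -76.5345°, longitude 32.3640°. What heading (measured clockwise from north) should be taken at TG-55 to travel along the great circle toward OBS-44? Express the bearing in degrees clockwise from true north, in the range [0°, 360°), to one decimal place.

55.9°

Δλ = 3.9278°
y = sin Δλ · cos φ₂ = 0.015951
x = cos φ₁ sin φ₂ − sin φ₁ cos φ₂ cos Δλ = 0.010813
θ = atan2(y, x) = 55.8671° → 55.8671° (mod 360°)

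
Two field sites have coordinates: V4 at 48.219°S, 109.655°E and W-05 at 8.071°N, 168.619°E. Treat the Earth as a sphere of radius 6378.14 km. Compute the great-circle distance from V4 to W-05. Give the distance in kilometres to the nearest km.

Δφ = 56.2900°,  Δλ = 58.9640°
a = sin²(Δφ/2) + cos φ₁ cos φ₂ sin²(Δλ/2) = 0.382289
c = 2·arcsin(√a) = 1.333143 rad = 76.3835°
d = R·c = 6378.14 × 1.333143 = 8503.0 km

8503 km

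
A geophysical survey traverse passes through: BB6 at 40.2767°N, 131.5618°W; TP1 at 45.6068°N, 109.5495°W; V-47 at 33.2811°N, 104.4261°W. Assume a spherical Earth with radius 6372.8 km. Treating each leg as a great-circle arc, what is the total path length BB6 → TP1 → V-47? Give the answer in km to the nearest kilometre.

3320 km

BB6→TP1: c = 0.295114 rad, d = 1880.70 km
TP1→V-47: c = 0.225809 rad, d = 1439.04 km
Total = 1880.70 + 1439.04 = 3319.74 km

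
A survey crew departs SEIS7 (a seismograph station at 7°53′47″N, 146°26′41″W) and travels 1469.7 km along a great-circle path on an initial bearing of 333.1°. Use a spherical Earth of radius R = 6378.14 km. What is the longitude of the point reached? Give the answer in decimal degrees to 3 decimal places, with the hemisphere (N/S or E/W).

152.742°W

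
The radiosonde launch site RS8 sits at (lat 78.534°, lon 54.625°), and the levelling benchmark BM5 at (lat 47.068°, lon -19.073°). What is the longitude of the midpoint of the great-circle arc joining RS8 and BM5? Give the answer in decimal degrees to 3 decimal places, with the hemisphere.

Bx = cos φ₂ cos Δλ = 0.191193,  By = cos φ₂ sin Δλ = -0.653745
φₘ = atan2(sin φ₁ + sin φ₂, √((cos φ₁ + Bx)² + By²)) = 66.03060°
λₘ = λ₁ + atan2(By, cos φ₁ + Bx) = -4.55759°

4.558°W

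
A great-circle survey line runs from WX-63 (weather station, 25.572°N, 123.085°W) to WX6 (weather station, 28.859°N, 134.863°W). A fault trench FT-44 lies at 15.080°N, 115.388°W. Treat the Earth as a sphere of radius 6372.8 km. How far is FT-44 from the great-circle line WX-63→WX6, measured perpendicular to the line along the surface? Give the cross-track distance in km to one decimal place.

786.8 km

δ₁₃ = central angle WX-63→FT-44 = 0.222118 rad  (haversine)
θ₁₃ = bearing WX-63→FT-44 = 144.053°,  θ₁₂ = bearing WX-63→WX6 = 290.065°
dₓₜ = R·arcsin(sin δ₁₃ · sin(θ₁₃ − θ₁₂)) = 6372.8·arcsin(0.22030·sin(-146.012°)) = -786.807 km
|dₓₜ| = 786.807 km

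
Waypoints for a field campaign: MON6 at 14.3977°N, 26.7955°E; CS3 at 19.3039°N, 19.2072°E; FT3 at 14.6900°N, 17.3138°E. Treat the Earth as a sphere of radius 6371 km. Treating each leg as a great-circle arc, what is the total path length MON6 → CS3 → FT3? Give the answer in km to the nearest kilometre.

1525 km

MON6→CS3: c = 0.152920 rad, d = 974.25 km
CS3→FT3: c = 0.086503 rad, d = 551.11 km
Total = 974.25 + 551.11 = 1525.36 km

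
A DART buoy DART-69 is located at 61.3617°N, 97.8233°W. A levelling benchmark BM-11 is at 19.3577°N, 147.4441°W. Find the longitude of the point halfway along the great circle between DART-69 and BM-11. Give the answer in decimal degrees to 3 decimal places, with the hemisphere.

131.211°W

Bx = cos φ₂ cos Δλ = 0.611219,  By = cos φ₂ sin Δλ = -0.718709
φₘ = atan2(sin φ₁ + sin φ₂, √((cos φ₁ + Bx)² + By²)) = 42.79352°
λₘ = λ₁ + atan2(By, cos φ₁ + Bx) = -131.21077°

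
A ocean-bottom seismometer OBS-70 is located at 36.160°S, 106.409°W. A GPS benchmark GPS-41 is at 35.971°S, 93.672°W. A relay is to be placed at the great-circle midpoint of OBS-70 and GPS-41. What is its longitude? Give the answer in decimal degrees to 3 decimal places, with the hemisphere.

Bx = cos φ₂ cos Δλ = 0.789399,  By = cos φ₂ sin Δλ = 0.178435
φₘ = atan2(sin φ₁ + sin φ₂, √((cos φ₁ + Bx)² + By²)) = -36.23444°
λₘ = λ₁ + atan2(By, cos φ₁ + Bx) = -100.03282°

100.033°W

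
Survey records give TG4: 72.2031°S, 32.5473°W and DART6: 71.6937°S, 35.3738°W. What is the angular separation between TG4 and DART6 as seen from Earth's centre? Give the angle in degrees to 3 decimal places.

1.013°

Δφ = 0.5094°,  Δλ = -2.8265°
a = sin²(Δφ/2) + cos φ₁ cos φ₂ sin²(Δλ/2) = 0.000078
c = 2·arcsin(√a) = 0.017682 rad = 1.0131°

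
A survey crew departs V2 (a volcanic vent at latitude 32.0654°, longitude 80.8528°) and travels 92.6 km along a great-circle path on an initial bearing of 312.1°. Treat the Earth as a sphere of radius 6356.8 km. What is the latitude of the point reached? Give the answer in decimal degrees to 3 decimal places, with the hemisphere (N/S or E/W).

δ = d/R = 92.6/6356.8 = 0.014567 rad
φ₂ = arcsin(sin φ₁ cos δ + cos φ₁ sin δ cos θ)
   = arcsin(0.53089·0.99989 + 0.84744·0.01457·0.67043) = 32.62284°
λ₂ = λ₁ + atan2(sin θ sin δ cos φ₁, cos δ − sin φ₁ sin φ₂) = 80.11753°

32.623°N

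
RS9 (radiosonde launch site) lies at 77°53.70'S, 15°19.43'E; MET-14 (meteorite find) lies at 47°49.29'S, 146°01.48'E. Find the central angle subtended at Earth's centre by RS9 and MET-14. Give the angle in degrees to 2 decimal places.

RS9: φ = -77.89500°, λ = +15.32383°
MET-14: φ = -47.82150°, λ = +146.02467°
Δφ = 30.0735°,  Δλ = 130.7008°
a = sin²(Δφ/2) + cos φ₁ cos φ₂ sin²(Δλ/2) = 0.183620
c = 2·arcsin(√a) = 0.885685 rad = 50.7460°

50.75°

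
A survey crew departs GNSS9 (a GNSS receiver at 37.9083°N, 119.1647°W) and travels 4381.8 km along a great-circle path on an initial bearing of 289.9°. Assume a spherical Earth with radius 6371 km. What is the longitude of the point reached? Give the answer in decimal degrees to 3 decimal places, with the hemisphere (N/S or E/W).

δ = d/R = 4381.8/6371 = 0.687773 rad
φ₂ = arcsin(sin φ₁ cos δ + cos φ₁ sin δ cos θ)
   = arcsin(0.61440·0.77266 + 0.78900·0.63482·0.34038) = 40.18130°
λ₂ = λ₁ + atan2(sin θ sin δ cos φ₁, cos δ − sin φ₁ sin φ₂) = -170.54364°

170.544°W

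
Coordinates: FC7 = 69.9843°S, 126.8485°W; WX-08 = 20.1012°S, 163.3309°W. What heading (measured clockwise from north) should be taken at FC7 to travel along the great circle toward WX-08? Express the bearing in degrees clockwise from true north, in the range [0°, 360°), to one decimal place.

316.7°

Δλ = -36.4824°
y = sin Δλ · cos φ₂ = -0.558358
x = cos φ₁ sin φ₂ − sin φ₁ cos φ₂ cos Δλ = 0.591823
θ = atan2(y, x) = -43.3335° → 316.6665° (mod 360°)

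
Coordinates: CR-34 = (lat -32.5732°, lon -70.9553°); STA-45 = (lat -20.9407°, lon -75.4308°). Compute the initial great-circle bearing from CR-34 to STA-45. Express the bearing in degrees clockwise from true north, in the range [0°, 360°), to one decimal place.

340.0°

Δλ = -4.4755°
y = sin Δλ · cos φ₂ = -0.072879
x = cos φ₁ sin φ₂ − sin φ₁ cos φ₂ cos Δλ = 0.200100
θ = atan2(y, x) = -20.0122° → 339.9878° (mod 360°)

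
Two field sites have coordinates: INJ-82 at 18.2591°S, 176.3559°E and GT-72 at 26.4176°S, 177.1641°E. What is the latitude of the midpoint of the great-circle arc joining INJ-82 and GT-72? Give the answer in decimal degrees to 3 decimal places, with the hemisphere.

22.339°S

Bx = cos φ₂ cos Δλ = 0.895486,  By = cos φ₂ sin Δλ = 0.012632
φₘ = atan2(sin φ₁ + sin φ₂, √((cos φ₁ + Bx)² + By²)) = -22.33885°
λₘ = λ₁ + atan2(By, cos φ₁ + Bx) = 176.74816°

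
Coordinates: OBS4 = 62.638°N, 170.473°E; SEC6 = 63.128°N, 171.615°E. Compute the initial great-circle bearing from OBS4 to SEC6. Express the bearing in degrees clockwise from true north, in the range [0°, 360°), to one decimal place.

46.2°

Δλ = 1.1420°
y = sin Δλ · cos φ₂ = 0.009008
x = cos φ₁ sin φ₂ − sin φ₁ cos φ₂ cos Δλ = 0.008632
θ = atan2(y, x) = 46.2235° → 46.2235° (mod 360°)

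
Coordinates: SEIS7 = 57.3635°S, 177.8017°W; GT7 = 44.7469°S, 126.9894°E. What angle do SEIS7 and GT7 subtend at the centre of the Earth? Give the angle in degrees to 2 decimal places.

35.77°

Δφ = 12.6166°,  Δλ = -55.2089°
a = sin²(Δφ/2) + cos φ₁ cos φ₂ sin²(Δλ/2) = 0.094312
c = 2·arcsin(√a) = 0.624295 rad = 35.7694°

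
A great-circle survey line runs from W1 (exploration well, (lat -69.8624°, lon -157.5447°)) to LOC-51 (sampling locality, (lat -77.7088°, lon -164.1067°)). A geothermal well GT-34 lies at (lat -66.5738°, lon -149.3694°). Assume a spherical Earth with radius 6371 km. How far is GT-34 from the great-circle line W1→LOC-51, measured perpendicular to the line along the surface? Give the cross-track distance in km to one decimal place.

295.5 km

δ₁₃ = central angle W1→GT-34 = 0.077965 rad  (haversine)
θ₁₃ = bearing W1→GT-34 = 46.541°,  θ₁₂ = bearing W1→LOC-51 = 190.010°
dₓₜ = R·arcsin(sin δ₁₃ · sin(θ₁₃ − θ₁₂)) = 6371·arcsin(0.07789·sin(-143.469°)) = -295.481 km
|dₓₜ| = 295.481 km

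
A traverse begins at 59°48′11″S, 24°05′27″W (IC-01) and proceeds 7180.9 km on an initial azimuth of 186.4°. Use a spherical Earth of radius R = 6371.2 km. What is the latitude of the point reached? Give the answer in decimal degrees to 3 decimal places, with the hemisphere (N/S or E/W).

55.333°S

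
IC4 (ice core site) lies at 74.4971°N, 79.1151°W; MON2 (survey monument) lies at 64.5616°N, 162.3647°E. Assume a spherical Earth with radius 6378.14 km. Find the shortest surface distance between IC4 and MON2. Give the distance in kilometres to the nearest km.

3938 km

Δφ = -9.9355°,  Δλ = -118.5202°
a = sin²(Δφ/2) + cos φ₁ cos φ₂ sin²(Δλ/2) = 0.092313
c = 2·arcsin(√a) = 0.617422 rad = 35.3757°
d = R·c = 6378.14 × 0.617422 = 3938.0 km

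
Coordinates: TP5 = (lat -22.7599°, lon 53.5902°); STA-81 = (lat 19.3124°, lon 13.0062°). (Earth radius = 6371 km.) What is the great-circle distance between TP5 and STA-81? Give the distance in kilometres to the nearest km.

6426 km

Δφ = 42.0723°,  Δλ = -40.5840°
a = sin²(Δφ/2) + cos φ₁ cos φ₂ sin²(Δλ/2) = 0.233517
c = 2·arcsin(√a) = 1.008695 rad = 57.7940°
d = R·c = 6371 × 1.008695 = 6426.4 km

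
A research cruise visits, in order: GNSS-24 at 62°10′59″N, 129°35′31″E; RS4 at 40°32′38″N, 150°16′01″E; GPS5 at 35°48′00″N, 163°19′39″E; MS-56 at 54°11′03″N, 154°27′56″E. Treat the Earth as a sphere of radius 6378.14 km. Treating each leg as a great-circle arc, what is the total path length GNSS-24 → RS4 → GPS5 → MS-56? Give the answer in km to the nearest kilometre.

6193 km

GNSS-24: φ = +62.18306°, λ = +129.59194°
RS4: φ = +40.54389°, λ = +150.26694°
GPS5: φ = +35.80000°, λ = +163.32750°
MS-56: φ = +54.18417°, λ = +154.46556°
GNSS-24→RS4: c = 0.435434 rad, d = 2777.26 km
RS4→GPS5: c = 0.197140 rad, d = 1257.38 km
GPS5→MS-56: c = 0.338369 rad, d = 2158.16 km
Total = 2777.26 + 1257.38 + 2158.16 = 6192.81 km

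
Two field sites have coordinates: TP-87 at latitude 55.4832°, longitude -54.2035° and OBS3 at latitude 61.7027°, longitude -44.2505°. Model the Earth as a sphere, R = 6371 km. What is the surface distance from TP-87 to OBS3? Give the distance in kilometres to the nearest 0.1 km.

Δφ = 6.2195°,  Δλ = 9.9530°
a = sin²(Δφ/2) + cos φ₁ cos φ₂ sin²(Δλ/2) = 0.004964
c = 2·arcsin(√a) = 0.141032 rad = 8.0806°
d = R·c = 6371 × 0.141032 = 898.5 km

898.5 km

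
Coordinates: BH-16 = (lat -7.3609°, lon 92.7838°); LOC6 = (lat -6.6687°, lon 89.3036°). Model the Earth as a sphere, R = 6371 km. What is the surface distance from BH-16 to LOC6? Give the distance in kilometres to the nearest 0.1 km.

Δφ = 0.6922°,  Δλ = -3.4802°
a = sin²(Δφ/2) + cos φ₁ cos φ₂ sin²(Δλ/2) = 0.000945
c = 2·arcsin(√a) = 0.061484 rad = 3.5228°
d = R·c = 6371 × 0.061484 = 391.7 km

391.7 km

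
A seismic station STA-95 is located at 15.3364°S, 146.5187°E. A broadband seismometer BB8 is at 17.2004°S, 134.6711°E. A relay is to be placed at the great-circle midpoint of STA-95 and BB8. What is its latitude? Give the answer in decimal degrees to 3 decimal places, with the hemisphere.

Bx = cos φ₂ cos Δλ = 0.934926,  By = cos φ₂ sin Δλ = -0.196127
φₘ = atan2(sin φ₁ + sin φ₂, √((cos φ₁ + Bx)² + By²)) = -16.35108°
λₘ = λ₁ + atan2(By, cos φ₁ + Bx) = 140.62312°

16.351°S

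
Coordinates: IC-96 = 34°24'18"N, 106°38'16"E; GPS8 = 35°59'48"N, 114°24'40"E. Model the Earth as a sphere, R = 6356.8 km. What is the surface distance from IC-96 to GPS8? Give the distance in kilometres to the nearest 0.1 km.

726.3 km

IC-96: φ = +34.40500°, λ = +106.63778°
GPS8: φ = +35.99667°, λ = +114.41111°
Δφ = 1.5917°,  Δλ = 7.7733°
a = sin²(Δφ/2) + cos φ₁ cos φ₂ sin²(Δλ/2) = 0.003260
c = 2·arcsin(√a) = 0.114253 rad = 6.5462°
d = R·c = 6356.8 × 0.114253 = 726.3 km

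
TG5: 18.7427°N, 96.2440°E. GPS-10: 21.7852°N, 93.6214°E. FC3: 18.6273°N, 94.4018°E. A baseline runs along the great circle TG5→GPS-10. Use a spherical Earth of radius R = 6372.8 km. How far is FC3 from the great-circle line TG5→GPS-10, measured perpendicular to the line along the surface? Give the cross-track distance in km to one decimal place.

159.3 km

δ₁₃ = central angle TG5→FC3 = 0.030524 rad  (haversine)
θ₁₃ = bearing TG5→FC3 = 266.512°,  θ₁₂ = bearing TG5→GPS-10 = 321.486°
dₓₜ = R·arcsin(sin δ₁₃ · sin(θ₁₃ − θ₁₂)) = 6372.8·arcsin(0.03052·sin(-54.974°)) = -159.286 km
|dₓₜ| = 159.286 km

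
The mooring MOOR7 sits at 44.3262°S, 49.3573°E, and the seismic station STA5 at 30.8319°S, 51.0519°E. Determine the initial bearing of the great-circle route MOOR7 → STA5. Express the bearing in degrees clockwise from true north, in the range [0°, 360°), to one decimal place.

Δλ = 1.6946°
y = sin Δλ · cos φ₂ = 0.025393
x = cos φ₁ sin φ₂ − sin φ₁ cos φ₂ cos Δλ = 0.233086
θ = atan2(y, x) = 6.2174° → 6.2174° (mod 360°)

6.2°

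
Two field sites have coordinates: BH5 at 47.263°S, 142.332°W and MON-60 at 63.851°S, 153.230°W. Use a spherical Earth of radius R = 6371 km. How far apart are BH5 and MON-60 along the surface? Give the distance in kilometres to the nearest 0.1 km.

1961.3 km

Δφ = -16.5880°,  Δλ = -10.8980°
a = sin²(Δφ/2) + cos φ₁ cos φ₂ sin²(Δλ/2) = 0.023506
c = 2·arcsin(√a) = 0.307846 rad = 17.6383°
d = R·c = 6371 × 0.307846 = 1961.3 km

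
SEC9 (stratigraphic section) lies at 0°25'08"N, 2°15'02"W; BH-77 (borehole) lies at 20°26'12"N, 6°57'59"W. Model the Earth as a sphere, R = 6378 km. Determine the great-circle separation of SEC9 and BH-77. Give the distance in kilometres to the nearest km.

SEC9: φ = +0.41889°, λ = -2.25056°
BH-77: φ = +20.43667°, λ = -6.96639°
Δφ = 20.0178°,  Δλ = -4.7158°
a = sin²(Δφ/2) + cos φ₁ cos φ₂ sin²(Δλ/2) = 0.031793
c = 2·arcsin(√a) = 0.358528 rad = 20.5421°
d = R·c = 6378 × 0.358528 = 2286.7 km

2287 km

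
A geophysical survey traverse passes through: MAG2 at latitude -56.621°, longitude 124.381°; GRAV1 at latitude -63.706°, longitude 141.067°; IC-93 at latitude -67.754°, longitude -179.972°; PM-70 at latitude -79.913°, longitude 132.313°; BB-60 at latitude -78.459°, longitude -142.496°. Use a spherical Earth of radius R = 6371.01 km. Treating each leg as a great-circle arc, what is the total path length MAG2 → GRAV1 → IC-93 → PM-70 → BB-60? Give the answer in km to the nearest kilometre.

6537 km

MAG2→GRAV1: c = 0.189481 rad, d = 1207.19 km
GRAV1→IC-93: c = 0.283066 rad, d = 1803.42 km
IC-93→PM-70: c = 0.298180 rad, d = 1899.71 km
PM-70→BB-60: c = 0.255350 rad, d = 1626.84 km
Total = 1207.19 + 1803.42 + 1899.71 + 1626.84 = 6537.15 km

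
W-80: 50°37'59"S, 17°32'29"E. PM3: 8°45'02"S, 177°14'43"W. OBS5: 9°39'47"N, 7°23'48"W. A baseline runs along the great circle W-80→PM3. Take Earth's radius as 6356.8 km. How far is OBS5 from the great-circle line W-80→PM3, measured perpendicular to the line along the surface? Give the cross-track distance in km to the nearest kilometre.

W-80: φ = -50.63306°, λ = +17.54139°
PM3: φ = -8.75056°, λ = -177.24528°
OBS5: φ = +9.66306°, λ = -7.39667°
δ₁₃ = central angle W-80→OBS5 = 1.118293 rad  (haversine)
θ₁₃ = bearing W-80→OBS5 = 332.473°,  θ₁₂ = bearing W-80→PM3 = 163.196°
dₓₜ = R·arcsin(sin δ₁₃ · sin(θ₁₃ − θ₁₂)) = 6356.8·arcsin(0.89936·sin(169.277°)) = 1068.790 km
|dₓₜ| = 1068.790 km

1069 km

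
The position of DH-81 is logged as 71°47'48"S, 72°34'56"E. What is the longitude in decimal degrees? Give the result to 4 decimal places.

72.5822°E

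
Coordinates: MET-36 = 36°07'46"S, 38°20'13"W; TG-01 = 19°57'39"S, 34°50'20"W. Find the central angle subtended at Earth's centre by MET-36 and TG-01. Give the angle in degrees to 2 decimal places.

MET-36: φ = -36.12944°, λ = -38.33694°
TG-01: φ = -19.96083°, λ = -34.83889°
Δφ = 16.1686°,  Δλ = 3.4981°
a = sin²(Δφ/2) + cos φ₁ cos φ₂ sin²(Δλ/2) = 0.020484
c = 2·arcsin(√a) = 0.287231 rad = 16.4571°

16.46°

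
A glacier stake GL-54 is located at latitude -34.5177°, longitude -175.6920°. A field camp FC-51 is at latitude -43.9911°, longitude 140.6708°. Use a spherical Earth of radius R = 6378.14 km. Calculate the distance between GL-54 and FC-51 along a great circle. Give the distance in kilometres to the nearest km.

Δφ = -9.4734°,  Δλ = -43.6372°
a = sin²(Δφ/2) + cos φ₁ cos φ₂ sin²(Δλ/2) = 0.088706
c = 2·arcsin(√a) = 0.604848 rad = 34.6552°
d = R·c = 6378.14 × 0.604848 = 3857.8 km

3858 km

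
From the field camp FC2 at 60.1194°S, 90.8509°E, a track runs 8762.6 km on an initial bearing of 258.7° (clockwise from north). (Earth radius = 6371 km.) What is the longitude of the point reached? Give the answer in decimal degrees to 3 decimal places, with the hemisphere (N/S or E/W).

3.307°W

δ = d/R = 8762.6/6371 = 1.375388 rad
φ₂ = arcsin(sin φ₁ cos δ + cos φ₁ sin δ cos θ)
   = arcsin(-0.86707·0.19417 + 0.49819·0.98097·-0.19595) = -15.31447°
λ₂ = λ₁ + atan2(sin θ sin δ cos φ₁, cos δ − sin φ₁ sin φ₂) = -3.30708°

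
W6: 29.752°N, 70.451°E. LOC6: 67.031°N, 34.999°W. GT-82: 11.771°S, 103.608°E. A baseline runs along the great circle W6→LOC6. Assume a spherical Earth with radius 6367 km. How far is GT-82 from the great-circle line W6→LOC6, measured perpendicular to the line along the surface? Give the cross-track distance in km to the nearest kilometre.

δ₁₃ = central angle W6→GT-82 = 0.914356 rad  (haversine)
θ₁₃ = bearing W6→GT-82 = 137.475°,  θ₁₂ = bearing W6→LOC6 = 336.154°
dₓₜ = R·arcsin(sin δ₁₃ · sin(θ₁₃ − θ₁₂)) = 6367·arcsin(0.79217·sin(-198.678°)) = 1633.127 km
|dₓₜ| = 1633.127 km

1633 km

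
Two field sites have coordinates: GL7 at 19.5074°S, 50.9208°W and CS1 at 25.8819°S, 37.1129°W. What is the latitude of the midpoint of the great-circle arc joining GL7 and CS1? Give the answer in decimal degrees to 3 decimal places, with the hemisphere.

22.843°S

Bx = cos φ₂ cos Δλ = 0.873696,  By = cos φ₂ sin Δλ = 0.214728
φₘ = atan2(sin φ₁ + sin φ₂, √((cos φ₁ + Bx)² + By²)) = -22.84336°
λₘ = λ₁ + atan2(By, cos φ₁ + Bx) = -44.17841°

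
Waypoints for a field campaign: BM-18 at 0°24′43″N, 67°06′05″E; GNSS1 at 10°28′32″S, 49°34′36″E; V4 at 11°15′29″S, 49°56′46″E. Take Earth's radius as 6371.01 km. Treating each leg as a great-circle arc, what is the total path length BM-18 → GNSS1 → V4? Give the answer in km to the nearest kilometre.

BM-18: φ = +0.41194°, λ = +67.10139°
GNSS1: φ = -10.47556°, λ = +49.57667°
V4: φ = -11.25806°, λ = +49.94611°
BM-18→GNSS1: c = 0.358678 rad, d = 2285.14 km
GNSS1→V4: c = 0.015054 rad, d = 95.91 km
Total = 2285.14 + 95.91 = 2381.05 km

2381 km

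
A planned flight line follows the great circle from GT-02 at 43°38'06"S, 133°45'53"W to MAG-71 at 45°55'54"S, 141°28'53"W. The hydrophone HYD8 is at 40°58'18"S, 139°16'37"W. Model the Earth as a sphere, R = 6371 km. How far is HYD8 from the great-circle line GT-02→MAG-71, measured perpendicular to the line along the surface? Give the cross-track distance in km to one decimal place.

452.3 km

GT-02: φ = -43.63500°, λ = -133.76472°
MAG-71: φ = -45.93167°, λ = -141.48139°
HYD8: φ = -40.97167°, λ = -139.27694°
δ₁₃ = central angle GT-02→HYD8 = 0.084963 rad  (haversine)
θ₁₃ = bearing GT-02→HYD8 = 301.277°,  θ₁₂ = bearing GT-02→MAG-71 = 244.562°
dₓₜ = R·arcsin(sin δ₁₃ · sin(θ₁₃ − θ₁₂)) = 6371·arcsin(0.08486·sin(56.715°)) = 452.333 km
|dₓₜ| = 452.333 km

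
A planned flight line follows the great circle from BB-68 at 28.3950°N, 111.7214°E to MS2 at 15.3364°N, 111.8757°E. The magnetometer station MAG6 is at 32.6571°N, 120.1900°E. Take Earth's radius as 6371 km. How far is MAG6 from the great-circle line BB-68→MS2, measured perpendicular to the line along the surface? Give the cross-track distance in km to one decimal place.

797.7 km

δ₁₃ = central angle BB-68→MAG6 = 0.147380 rad  (haversine)
θ₁₃ = bearing BB-68→MAG6 = 57.600°,  θ₁₂ = bearing BB-68→MS2 = 179.341°
dₓₜ = R·arcsin(sin δ₁₃ · sin(θ₁₃ − θ₁₂)) = 6371·arcsin(0.14685·sin(-121.741°)) = -797.711 km
|dₓₜ| = 797.711 km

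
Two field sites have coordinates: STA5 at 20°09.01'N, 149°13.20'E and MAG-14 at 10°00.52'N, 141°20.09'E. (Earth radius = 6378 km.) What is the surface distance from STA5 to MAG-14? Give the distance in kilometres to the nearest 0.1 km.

1410.8 km

STA5: φ = +20.15017°, λ = +149.22000°
MAG-14: φ = +10.00867°, λ = +141.33483°
Δφ = -10.1415°,  Δλ = -7.8852°
a = sin²(Δφ/2) + cos φ₁ cos φ₂ sin²(Δλ/2) = 0.012183
c = 2·arcsin(√a) = 0.221201 rad = 12.6739°
d = R·c = 6378 × 0.221201 = 1410.8 km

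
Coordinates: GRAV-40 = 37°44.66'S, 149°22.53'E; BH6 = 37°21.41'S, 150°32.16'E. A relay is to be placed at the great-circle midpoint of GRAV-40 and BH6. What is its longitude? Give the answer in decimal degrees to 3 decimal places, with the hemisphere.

149.957°E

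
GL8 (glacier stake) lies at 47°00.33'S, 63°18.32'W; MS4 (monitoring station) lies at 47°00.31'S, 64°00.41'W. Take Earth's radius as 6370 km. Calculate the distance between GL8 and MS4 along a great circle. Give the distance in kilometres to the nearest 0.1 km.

GL8: φ = -47.00550°, λ = -63.30533°
MS4: φ = -47.00517°, λ = -64.00683°
Δφ = 0.0003°,  Δλ = -0.7015°
a = sin²(Δφ/2) + cos φ₁ cos φ₂ sin²(Δλ/2) = 0.000017
c = 2·arcsin(√a) = 0.008349 rad = 0.4784°
d = R·c = 6370 × 0.008349 = 53.2 km

53.2 km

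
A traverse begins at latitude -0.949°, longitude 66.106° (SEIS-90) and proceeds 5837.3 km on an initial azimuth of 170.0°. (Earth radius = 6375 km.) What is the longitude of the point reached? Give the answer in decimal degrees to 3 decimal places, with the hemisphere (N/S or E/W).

79.110°E

δ = d/R = 5837.3/6375 = 0.915655 rad
φ₂ = arcsin(sin φ₁ cos δ + cos φ₁ sin δ cos θ)
   = arcsin(-0.01656·0.60927 + 0.99986·0.79296·-0.98481) = -52.26958°
λ₂ = λ₁ + atan2(sin θ sin δ cos φ₁, cos δ − sin φ₁ sin φ₂) = 79.10968°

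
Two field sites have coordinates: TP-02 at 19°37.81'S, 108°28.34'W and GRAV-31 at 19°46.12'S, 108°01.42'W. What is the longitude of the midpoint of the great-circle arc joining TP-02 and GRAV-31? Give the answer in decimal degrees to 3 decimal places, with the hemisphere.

TP-02: φ = -19.63017°, λ = -108.47233°
GRAV-31: φ = -19.76867°, λ = -108.02367°
Bx = cos φ₂ cos Δλ = 0.941037,  By = cos φ₂ sin Δλ = 0.007369
φₘ = atan2(sin φ₁ + sin φ₂, √((cos φ₁ + Bx)² + By²)) = -19.69956°
λₘ = λ₁ + atan2(By, cos φ₁ + Bx) = -108.24810°

108.248°W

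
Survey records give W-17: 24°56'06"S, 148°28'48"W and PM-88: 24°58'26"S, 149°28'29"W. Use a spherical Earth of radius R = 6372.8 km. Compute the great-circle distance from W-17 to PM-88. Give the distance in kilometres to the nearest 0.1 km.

W-17: φ = -24.93500°, λ = -148.48000°
PM-88: φ = -24.97389°, λ = -149.47472°
Δφ = -0.0389°,  Δλ = -0.9947°
a = sin²(Δφ/2) + cos φ₁ cos φ₂ sin²(Δλ/2) = 0.000062
c = 2·arcsin(√a) = 0.015755 rad = 0.9027°
d = R·c = 6372.8 × 0.015755 = 100.4 km

100.4 km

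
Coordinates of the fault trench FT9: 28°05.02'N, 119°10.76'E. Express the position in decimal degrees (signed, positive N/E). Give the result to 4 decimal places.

+28.0837°, +119.1793°

lat: 28.0837° N → +28.0837°
lon: 119.1793° E → +119.1793°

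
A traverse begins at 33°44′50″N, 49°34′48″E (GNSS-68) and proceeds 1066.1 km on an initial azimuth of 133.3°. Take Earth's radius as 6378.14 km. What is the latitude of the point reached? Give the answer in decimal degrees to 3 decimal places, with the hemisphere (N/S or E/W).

26.931°N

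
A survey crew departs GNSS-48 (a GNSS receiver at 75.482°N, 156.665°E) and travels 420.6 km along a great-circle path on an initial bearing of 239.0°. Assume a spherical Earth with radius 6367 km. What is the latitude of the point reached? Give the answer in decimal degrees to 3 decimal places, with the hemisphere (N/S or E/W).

δ = d/R = 420.6/6367 = 0.066059 rad
φ₂ = arcsin(sin φ₁ cos δ + cos φ₁ sin δ cos θ)
   = arcsin(0.96807·0.99782 + 0.25068·0.06601·-0.51504) = 73.22283°
λ₂ = λ₁ + atan2(sin θ sin δ cos φ₁, cos δ − sin φ₁ sin φ₂) = 145.36037°

73.223°N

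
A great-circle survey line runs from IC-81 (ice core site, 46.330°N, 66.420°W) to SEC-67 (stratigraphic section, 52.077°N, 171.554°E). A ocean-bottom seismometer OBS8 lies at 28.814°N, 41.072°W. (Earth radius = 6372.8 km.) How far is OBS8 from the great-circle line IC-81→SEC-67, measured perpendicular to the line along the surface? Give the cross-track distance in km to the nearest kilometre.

δ₁₃ = central angle IC-81→OBS8 = 0.461501 rad  (haversine)
θ₁₃ = bearing IC-81→OBS8 = 122.607°,  θ₁₂ = bearing IC-81→SEC-67 = 326.271°
dₓₜ = R·arcsin(sin δ₁₃ · sin(θ₁₃ − θ₁₂)) = 6372.8·arcsin(0.44529·sin(-203.664°)) = 1145.163 km
|dₓₜ| = 1145.163 km

1145 km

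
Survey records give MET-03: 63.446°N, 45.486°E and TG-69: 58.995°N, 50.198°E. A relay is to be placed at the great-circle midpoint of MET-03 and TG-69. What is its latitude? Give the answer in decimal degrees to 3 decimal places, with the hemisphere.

61.241°N

Bx = cos φ₂ cos Δλ = 0.513372,  By = cos φ₂ sin Δλ = 0.042315
φₘ = atan2(sin φ₁ + sin φ₂, √((cos φ₁ + Bx)² + By²)) = 61.24084°
λₘ = λ₁ + atan2(By, cos φ₁ + Bx) = 48.00878°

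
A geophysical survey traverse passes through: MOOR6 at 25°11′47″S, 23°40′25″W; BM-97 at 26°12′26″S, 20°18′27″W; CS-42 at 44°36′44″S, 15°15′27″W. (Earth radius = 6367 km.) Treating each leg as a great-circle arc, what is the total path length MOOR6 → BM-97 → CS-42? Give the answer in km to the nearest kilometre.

2450 km

MOOR6: φ = -25.19639°, λ = -23.67361°
BM-97: φ = -26.20722°, λ = -20.30750°
CS-42: φ = -44.61222°, λ = -15.25750°
MOOR6→BM-97: c = 0.055797 rad, d = 355.26 km
BM-97→CS-42: c = 0.328990 rad, d = 2094.68 km
Total = 355.26 + 2094.68 = 2449.94 km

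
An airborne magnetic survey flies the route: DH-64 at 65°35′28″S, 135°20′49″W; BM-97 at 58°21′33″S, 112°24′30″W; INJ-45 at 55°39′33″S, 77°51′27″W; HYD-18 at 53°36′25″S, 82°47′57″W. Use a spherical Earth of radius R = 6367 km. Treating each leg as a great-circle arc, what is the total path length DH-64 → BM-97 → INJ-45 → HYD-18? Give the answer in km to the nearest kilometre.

DH-64: φ = -65.59111°, λ = -135.34694°
BM-97: φ = -58.35917°, λ = -112.40833°
INJ-45: φ = -55.65917°, λ = -77.85750°
HYD-18: φ = -53.60694°, λ = -82.79917°
DH-64→BM-97: c = 0.224516 rad, d = 1429.50 km
BM-97→INJ-45: c = 0.327981 rad, d = 2088.26 km
INJ-45→HYD-18: c = 0.061418 rad, d = 391.05 km
Total = 1429.50 + 2088.26 + 391.05 = 3908.80 km

3909 km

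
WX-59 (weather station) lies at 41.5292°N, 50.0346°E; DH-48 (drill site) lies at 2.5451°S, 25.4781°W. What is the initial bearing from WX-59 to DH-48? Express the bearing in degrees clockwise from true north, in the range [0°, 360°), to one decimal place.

258.4°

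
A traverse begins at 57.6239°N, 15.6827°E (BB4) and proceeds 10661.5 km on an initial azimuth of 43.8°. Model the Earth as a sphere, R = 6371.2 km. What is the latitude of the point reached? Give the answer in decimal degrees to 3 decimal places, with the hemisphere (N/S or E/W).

17.335°N

δ = d/R = 10661.5/6371.2 = 1.673390 rad
φ₂ = arcsin(sin φ₁ cos δ + cos φ₁ sin δ cos θ)
   = arcsin(0.84455·-0.10241 + 0.53547·0.99474·0.72176) = 17.33504°
λ₂ = λ₁ + atan2(sin θ sin δ cos φ₁, cos δ − sin φ₁ sin φ₂) = 149.52372°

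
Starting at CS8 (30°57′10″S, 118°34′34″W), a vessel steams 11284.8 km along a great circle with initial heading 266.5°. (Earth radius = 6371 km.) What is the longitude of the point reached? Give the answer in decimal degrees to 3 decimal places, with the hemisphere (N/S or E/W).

139.781°E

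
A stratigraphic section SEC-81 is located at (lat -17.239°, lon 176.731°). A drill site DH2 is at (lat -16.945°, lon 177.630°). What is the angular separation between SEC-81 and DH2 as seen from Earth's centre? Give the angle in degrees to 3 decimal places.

Δφ = 0.2940°,  Δλ = 0.8990°
a = sin²(Δφ/2) + cos φ₁ cos φ₂ sin²(Δλ/2) = 0.000063
c = 2·arcsin(√a) = 0.015851 rad = 0.9082°

0.908°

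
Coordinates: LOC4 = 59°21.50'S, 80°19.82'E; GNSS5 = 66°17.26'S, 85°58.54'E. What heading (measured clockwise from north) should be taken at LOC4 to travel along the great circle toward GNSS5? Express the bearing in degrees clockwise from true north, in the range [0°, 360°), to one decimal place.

162.1°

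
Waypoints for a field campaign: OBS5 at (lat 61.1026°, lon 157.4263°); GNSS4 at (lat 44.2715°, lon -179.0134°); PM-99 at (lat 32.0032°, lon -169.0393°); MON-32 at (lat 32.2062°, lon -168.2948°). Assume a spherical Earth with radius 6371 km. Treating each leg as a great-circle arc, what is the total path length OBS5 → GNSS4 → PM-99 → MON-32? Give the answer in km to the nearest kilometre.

OBS5→GNSS4: c = 0.380933 rad, d = 2426.92 km
GNSS4→PM-99: c = 0.253718 rad, d = 1616.44 km
PM-99→MON-32: c = 0.011563 rad, d = 73.67 km
Total = 2426.92 + 1616.44 + 73.67 = 4117.03 km

4117 km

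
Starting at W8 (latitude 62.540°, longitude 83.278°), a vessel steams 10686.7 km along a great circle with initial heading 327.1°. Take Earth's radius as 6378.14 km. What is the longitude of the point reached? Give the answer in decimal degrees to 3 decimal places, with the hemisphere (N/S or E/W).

62.329°W

δ = d/R = 10686.7/6378.14 = 1.675520 rad
φ₂ = arcsin(sin φ₁ cos δ + cos φ₁ sin δ cos θ)
   = arcsin(0.88733·-0.10453 + 0.46113·0.99452·0.83962) = 16.99554°
λ₂ = λ₁ + atan2(sin θ sin δ cos φ₁, cos δ − sin φ₁ sin φ₂) = -62.32888°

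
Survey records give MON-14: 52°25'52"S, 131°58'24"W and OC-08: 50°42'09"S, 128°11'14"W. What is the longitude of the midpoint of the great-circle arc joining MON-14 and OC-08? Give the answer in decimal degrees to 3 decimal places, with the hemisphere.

MON-14: φ = -52.43111°, λ = -131.97333°
OC-08: φ = -50.70250°, λ = -128.18722°
Bx = cos φ₂ cos Δλ = 0.631965,  By = cos φ₂ sin Δλ = 0.041821
φₘ = atan2(sin φ₁ + sin φ₂, √((cos φ₁ + Bx)² + By²)) = -51.58203°
λₘ = λ₁ + atan2(By, cos φ₁ + Bx) = -130.04428°

130.044°W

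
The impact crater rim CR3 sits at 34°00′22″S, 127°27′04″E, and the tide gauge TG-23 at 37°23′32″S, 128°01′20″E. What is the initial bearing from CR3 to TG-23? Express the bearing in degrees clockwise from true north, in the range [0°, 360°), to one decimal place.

172.4°

CR3: φ = -34.00611°, λ = +127.45111°
TG-23: φ = -37.39222°, λ = +128.02222°
Δλ = 0.5711°
y = sin Δλ · cos φ₂ = 0.007919
x = cos φ₁ sin φ₂ − sin φ₁ cos φ₂ cos Δλ = -0.059086
θ = atan2(y, x) = 172.3663° → 172.3663° (mod 360°)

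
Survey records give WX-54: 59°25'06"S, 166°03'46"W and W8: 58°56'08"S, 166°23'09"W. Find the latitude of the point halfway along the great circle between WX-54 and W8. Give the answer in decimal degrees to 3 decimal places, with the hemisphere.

WX-54: φ = -59.41833°, λ = -166.06278°
W8: φ = -58.93556°, λ = -166.38583°
Bx = cos φ₂ cos Δλ = 0.515994,  By = cos φ₂ sin Δλ = -0.002909
φₘ = atan2(sin φ₁ + sin φ₂, √((cos φ₁ + Bx)² + By²)) = -59.17704°
λₘ = λ₁ + atan2(By, cos φ₁ + Bx) = -166.22545°

59.177°S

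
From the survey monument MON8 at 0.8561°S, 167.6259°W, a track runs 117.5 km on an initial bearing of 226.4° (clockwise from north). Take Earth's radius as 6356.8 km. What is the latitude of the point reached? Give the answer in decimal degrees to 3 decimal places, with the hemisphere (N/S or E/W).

1.586°S

δ = d/R = 117.5/6356.8 = 0.018484 rad
φ₂ = arcsin(sin φ₁ cos δ + cos φ₁ sin δ cos θ)
   = arcsin(-0.01494·0.99983 + 0.99989·0.01848·-0.68962) = -1.58635°
λ₂ = λ₁ + atan2(sin θ sin δ cos φ₁, cos δ − sin φ₁ sin φ₂) = -168.39312°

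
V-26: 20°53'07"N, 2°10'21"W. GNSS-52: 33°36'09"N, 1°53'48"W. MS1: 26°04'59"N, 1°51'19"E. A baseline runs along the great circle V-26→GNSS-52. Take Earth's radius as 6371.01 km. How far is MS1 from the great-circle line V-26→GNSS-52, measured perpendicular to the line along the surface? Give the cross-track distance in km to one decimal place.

V-26: φ = +20.88528°, λ = -2.17250°
GNSS-52: φ = +33.60250°, λ = -1.89667°
MS1: φ = +26.08306°, λ = +1.85528°
δ₁₃ = central angle V-26→MS1 = 0.111275 rad  (haversine)
θ₁₃ = bearing V-26→MS1 = 34.619°,  θ₁₂ = bearing V-26→GNSS-52 = 1.043°
dₓₜ = R·arcsin(sin δ₁₃ · sin(θ₁₃ − θ₁₂)) = 6371.01·arcsin(0.11105·sin(33.575°)) = 391.503 km
|dₓₜ| = 391.503 km

391.5 km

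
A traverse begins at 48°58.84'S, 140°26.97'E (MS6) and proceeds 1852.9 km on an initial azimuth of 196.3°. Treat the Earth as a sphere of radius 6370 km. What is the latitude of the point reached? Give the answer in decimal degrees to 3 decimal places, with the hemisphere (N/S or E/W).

64.616°S

MS6: φ = -48.98067°, λ = +140.44950°
δ = d/R = 1852.9/6370 = 0.290879 rad
φ₂ = arcsin(sin φ₁ cos δ + cos φ₁ sin δ cos θ)
   = arcsin(-0.75449·0.95799 + 0.65631·0.28679·-0.95981) = -64.61601°
λ₂ = λ₁ + atan2(sin θ sin δ cos φ₁, cos δ − sin φ₁ sin φ₂) = 129.62684°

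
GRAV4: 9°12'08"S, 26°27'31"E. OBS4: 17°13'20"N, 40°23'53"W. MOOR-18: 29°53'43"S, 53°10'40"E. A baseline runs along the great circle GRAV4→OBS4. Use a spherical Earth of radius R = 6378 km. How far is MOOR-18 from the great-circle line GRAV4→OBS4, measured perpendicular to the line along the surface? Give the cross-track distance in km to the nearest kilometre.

GRAV4: φ = -9.20222°, λ = +26.45861°
OBS4: φ = +17.22222°, λ = -40.39806°
MOOR-18: φ = -29.89528°, λ = +53.17778°
δ₁₃ = central angle GRAV4→MOOR-18 = 0.565898 rad  (haversine)
θ₁₃ = bearing GRAV4→MOOR-18 = 133.366°,  θ₁₂ = bearing GRAV4→OBS4 = 291.857°
dₓₜ = R·arcsin(sin δ₁₃ · sin(θ₁₃ − θ₁₂)) = 6378·arcsin(0.53617·sin(-158.491°)) = -1262.047 km
|dₓₜ| = 1262.047 km

1262 km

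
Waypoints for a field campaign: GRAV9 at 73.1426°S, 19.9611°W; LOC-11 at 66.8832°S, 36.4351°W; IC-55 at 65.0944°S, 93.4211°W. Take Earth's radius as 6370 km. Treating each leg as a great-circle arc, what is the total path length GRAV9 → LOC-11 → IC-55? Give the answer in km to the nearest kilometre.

3425 km

GRAV9→LOC-11: c = 0.145974 rad, d = 929.86 km
LOC-11→IC-55: c = 0.391707 rad, d = 2495.17 km
Total = 929.86 + 2495.17 = 3425.03 km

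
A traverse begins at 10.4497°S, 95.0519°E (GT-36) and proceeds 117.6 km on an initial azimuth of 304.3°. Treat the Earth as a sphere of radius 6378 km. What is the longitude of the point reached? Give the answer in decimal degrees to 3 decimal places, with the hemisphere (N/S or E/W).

δ = d/R = 117.6/6378 = 0.018438 rad
φ₂ = arcsin(sin φ₁ cos δ + cos φ₁ sin δ cos θ)
   = arcsin(-0.18137·0.99983 + 0.98341·0.01844·0.56353) = -9.85317°
λ₂ = λ₁ + atan2(sin θ sin δ cos φ₁, cos δ − sin φ₁ sin φ₂) = 94.16612°

94.166°E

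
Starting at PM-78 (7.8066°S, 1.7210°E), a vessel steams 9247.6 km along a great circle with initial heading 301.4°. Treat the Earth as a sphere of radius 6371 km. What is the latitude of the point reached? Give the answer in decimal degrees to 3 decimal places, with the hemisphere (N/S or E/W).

29.759°N

δ = d/R = 9247.6/6371 = 1.451515 rad
φ₂ = arcsin(sin φ₁ cos δ + cos φ₁ sin δ cos θ)
   = arcsin(-0.13583·0.11900 + 0.99073·0.99289·0.52101) = 29.75879°
λ₂ = λ₁ + atan2(sin θ sin δ cos φ₁, cos δ − sin φ₁ sin φ₂) = -75.76104°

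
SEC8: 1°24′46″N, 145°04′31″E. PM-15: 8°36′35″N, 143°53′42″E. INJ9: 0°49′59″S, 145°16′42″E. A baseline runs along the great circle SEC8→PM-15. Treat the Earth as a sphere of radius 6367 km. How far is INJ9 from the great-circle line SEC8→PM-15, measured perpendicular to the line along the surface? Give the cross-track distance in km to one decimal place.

SEC8: φ = +1.41278°, λ = +145.07528°
PM-15: φ = +8.60972°, λ = +143.89500°
INJ9: φ = -0.83306°, λ = +145.27833°
δ₁₃ = central angle SEC8→INJ9 = 0.039357 rad  (haversine)
θ₁₃ = bearing SEC8→INJ9 = 174.833°,  θ₁₂ = bearing SEC8→PM-15 = 350.767°
dₓₜ = R·arcsin(sin δ₁₃ · sin(θ₁₃ − θ₁₂)) = 6367·arcsin(0.03935·sin(-175.934°)) = -17.764 km
|dₓₜ| = 17.764 km

17.8 km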